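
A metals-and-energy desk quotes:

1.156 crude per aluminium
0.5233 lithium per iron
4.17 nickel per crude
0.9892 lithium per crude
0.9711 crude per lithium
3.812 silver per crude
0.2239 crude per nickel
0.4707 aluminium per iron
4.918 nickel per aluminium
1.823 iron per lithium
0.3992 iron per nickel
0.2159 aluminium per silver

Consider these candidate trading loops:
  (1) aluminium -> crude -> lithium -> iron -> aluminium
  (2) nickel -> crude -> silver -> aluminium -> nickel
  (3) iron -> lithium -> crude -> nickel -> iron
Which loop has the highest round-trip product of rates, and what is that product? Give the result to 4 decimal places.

(1) 1.156 × 0.9892 × 1.823 × 0.4707 = 0.98123
(2) 0.2239 × 3.812 × 0.2159 × 4.918 = 0.90625
(3) 0.5233 × 0.9711 × 4.17 × 0.3992 = 0.84594
Highest is cycle (1) at 0.9812 (≤1, no arbitrage).

0.9812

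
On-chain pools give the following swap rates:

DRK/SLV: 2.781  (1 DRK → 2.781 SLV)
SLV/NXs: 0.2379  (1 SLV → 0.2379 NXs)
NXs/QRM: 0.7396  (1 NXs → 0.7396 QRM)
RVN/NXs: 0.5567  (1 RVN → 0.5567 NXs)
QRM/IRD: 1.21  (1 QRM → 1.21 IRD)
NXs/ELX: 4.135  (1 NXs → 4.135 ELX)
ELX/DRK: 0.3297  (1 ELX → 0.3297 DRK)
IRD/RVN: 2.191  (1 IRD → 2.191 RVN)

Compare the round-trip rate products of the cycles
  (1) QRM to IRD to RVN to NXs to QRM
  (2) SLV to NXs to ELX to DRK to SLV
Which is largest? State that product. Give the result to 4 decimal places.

1.0916

(1) 1.21 × 2.191 × 0.5567 × 0.7396 = 1.09156
(2) 0.2379 × 4.135 × 0.3297 × 2.781 = 0.90197
Highest is cycle (1) at 1.0916 (>1, arbitrage).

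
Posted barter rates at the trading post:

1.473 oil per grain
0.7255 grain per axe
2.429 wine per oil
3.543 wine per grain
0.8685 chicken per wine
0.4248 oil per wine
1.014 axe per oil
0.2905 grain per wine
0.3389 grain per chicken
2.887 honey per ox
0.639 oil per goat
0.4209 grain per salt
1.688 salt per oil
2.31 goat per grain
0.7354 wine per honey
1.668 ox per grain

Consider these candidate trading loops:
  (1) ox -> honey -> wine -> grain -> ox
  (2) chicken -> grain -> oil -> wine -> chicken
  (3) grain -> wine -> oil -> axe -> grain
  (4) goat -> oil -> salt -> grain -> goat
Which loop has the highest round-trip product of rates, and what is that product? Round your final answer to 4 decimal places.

1.1072

(1) 2.887 × 0.7354 × 0.2905 × 1.668 = 1.02876
(2) 0.3389 × 1.473 × 2.429 × 0.8685 = 1.05310
(3) 3.543 × 0.4248 × 1.014 × 0.7255 = 1.10721
(4) 0.639 × 1.688 × 0.4209 × 2.31 = 1.04873
Highest is cycle (3) at 1.1072 (>1, arbitrage).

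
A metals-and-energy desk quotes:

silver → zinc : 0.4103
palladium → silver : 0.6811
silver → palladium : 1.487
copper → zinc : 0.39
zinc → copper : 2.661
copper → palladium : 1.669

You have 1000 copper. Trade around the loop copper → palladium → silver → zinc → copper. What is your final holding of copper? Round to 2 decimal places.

1241.12

1000 copper × 1.669 = 1669 palladium
1669 palladium × 0.6811 = 1136.7559 silver
1136.7559 silver × 0.4103 = 466.41094577 zinc
466.41094577 zinc × 2.661 = 1241.11952669397 copper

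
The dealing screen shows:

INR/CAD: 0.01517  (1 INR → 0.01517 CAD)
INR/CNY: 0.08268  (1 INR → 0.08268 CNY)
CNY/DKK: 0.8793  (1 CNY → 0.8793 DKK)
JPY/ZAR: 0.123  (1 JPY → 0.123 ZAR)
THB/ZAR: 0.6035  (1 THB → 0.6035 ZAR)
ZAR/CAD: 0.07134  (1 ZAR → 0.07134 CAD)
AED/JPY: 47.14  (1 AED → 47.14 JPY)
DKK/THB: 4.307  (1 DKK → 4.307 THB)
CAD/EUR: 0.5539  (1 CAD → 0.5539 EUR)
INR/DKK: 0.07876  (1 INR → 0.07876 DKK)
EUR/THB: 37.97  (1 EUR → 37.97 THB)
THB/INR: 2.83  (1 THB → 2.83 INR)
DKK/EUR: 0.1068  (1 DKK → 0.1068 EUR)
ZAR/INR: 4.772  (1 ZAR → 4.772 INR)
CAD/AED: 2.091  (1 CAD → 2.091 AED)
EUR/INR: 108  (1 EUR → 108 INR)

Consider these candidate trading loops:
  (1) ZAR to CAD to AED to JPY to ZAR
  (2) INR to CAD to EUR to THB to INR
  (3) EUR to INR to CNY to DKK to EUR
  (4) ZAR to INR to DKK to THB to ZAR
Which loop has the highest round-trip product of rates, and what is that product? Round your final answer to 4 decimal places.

(1) 0.07134 × 2.091 × 47.14 × 0.123 = 0.86493
(2) 0.01517 × 0.5539 × 37.97 × 2.83 = 0.90291
(3) 108 × 0.08268 × 0.8793 × 0.1068 = 0.83856
(4) 4.772 × 0.07876 × 4.307 × 0.6035 = 0.97692
Highest is cycle (4) at 0.9769 (≤1, no arbitrage).

0.9769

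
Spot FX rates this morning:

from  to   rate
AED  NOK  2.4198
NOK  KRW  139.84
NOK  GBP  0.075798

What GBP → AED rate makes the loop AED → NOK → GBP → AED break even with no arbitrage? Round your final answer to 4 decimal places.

Known legs of the cycle: 2.4198 × 0.075798 = 0.1834160004
For no arbitrage the full-cycle product must be 1, so the missing rate is 1 / 0.1834160004 ≈ 5.452087.

5.4521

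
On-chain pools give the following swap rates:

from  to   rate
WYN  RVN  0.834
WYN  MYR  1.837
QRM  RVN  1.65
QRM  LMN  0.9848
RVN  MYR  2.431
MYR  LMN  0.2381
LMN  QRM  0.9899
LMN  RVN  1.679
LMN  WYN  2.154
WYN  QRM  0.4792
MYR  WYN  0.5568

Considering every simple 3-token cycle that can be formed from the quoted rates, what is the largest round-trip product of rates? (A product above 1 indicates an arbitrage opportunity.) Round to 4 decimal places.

1.1289

WYN→RVN→MYR→WYN: 0.834 × 2.431 × 0.5568 = 1.12889
WYN→QRM→LMN→WYN: 0.4792 × 0.9848 × 2.154 = 1.01651
RVN→MYR→LMN→RVN: 2.431 × 0.2381 × 1.679 = 0.97184
WYN→MYR→LMN→WYN: 1.837 × 0.2381 × 2.154 = 0.94214
Maximum is WYN→RVN→MYR→WYN at 1.1289; arbitrage exists.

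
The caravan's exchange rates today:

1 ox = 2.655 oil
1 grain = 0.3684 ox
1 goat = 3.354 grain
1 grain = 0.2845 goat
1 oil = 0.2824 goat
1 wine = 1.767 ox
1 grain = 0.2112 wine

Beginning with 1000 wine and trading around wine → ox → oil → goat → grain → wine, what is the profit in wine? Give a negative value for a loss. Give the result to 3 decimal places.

1000 wine × 1.767 = 1767 ox
1767 ox × 2.655 = 4691.385 oil
4691.385 oil × 0.2824 = 1324.847124 goat
1324.847124 goat × 3.354 = 4443.537253896 grain
4443.537253896 grain × 0.2112 = 938.4750680228352 wine
Net change: 938.4750680228352 − 1000 = -61.5249319771648 wine

-61.525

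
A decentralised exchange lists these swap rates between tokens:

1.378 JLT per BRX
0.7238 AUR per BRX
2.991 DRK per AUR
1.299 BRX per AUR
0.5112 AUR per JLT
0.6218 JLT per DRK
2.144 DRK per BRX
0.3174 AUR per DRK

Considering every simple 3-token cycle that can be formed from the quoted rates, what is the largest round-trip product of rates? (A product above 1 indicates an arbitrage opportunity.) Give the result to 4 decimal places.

JLT→AUR→DRK→JLT: 0.5112 × 2.991 × 0.6218 = 0.95073
JLT→AUR→BRX→JLT: 0.5112 × 1.299 × 1.378 = 0.91506
AUR→BRX→DRK→AUR: 1.299 × 2.144 × 0.3174 = 0.88398
Maximum is JLT→AUR→DRK→JLT at 0.9507; no arbitrage — every cycle loses value.

0.9507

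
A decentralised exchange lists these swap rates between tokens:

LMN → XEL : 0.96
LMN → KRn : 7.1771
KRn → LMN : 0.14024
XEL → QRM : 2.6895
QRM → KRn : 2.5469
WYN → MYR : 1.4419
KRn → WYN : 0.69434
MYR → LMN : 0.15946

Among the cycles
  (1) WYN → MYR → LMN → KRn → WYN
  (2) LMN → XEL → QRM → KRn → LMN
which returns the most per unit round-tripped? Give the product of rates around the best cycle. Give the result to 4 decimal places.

(1) 1.4419 × 0.15946 × 7.1771 × 0.69434 = 1.14580
(2) 0.96 × 2.6895 × 2.5469 × 0.14024 = 0.92220
Highest is cycle (1) at 1.1458 (>1, arbitrage).

1.1458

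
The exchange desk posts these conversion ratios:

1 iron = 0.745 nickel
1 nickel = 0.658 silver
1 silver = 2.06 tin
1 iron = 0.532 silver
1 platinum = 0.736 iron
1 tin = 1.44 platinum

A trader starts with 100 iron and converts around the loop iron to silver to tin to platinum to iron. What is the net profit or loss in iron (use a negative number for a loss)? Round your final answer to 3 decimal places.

100 iron × 0.532 = 53.2 silver
53.2 silver × 2.06 = 109.592 tin
109.592 tin × 1.44 = 157.81248 platinum
157.81248 platinum × 0.736 = 116.14998528 iron
Net change: 116.14998528 − 100 = 16.14998528 iron

16.150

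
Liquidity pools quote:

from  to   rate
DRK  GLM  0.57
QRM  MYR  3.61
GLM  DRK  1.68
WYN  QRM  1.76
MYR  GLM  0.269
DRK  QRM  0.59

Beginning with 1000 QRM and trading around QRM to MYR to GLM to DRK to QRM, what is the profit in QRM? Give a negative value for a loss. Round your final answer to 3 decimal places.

1000 QRM × 3.61 = 3610 MYR
3610 MYR × 0.269 = 971.09 GLM
971.09 GLM × 1.68 = 1631.4312 DRK
1631.4312 DRK × 0.59 = 962.544408 QRM
Net change: 962.544408 − 1000 = -37.455592 QRM

-37.456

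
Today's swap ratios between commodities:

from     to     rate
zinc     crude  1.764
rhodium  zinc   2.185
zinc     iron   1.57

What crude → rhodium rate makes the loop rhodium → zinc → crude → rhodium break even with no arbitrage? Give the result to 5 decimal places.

0.25945

Known legs of the cycle: 2.185 × 1.764 = 3.85434
For no arbitrage the full-cycle product must be 1, so the missing rate is 1 / 3.85434 ≈ 0.2594478.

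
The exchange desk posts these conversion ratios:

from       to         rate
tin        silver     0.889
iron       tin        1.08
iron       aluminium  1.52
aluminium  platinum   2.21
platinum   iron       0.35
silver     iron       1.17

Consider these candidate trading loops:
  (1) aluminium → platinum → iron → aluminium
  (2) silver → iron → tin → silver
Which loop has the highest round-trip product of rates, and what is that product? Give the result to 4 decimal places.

(1) 2.21 × 0.35 × 1.52 = 1.17572
(2) 1.17 × 1.08 × 0.889 = 1.12334
Highest is cycle (1) at 1.1757 (>1, arbitrage).

1.1757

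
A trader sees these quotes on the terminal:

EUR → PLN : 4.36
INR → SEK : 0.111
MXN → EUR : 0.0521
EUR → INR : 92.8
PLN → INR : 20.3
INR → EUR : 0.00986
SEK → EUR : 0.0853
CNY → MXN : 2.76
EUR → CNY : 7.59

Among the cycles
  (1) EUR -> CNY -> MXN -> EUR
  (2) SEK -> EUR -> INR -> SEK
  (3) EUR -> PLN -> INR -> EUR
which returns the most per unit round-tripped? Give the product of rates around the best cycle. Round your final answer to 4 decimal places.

1.0914

(1) 7.59 × 2.76 × 0.0521 = 1.09141
(2) 0.0853 × 92.8 × 0.111 = 0.87866
(3) 4.36 × 20.3 × 0.00986 = 0.87269
Highest is cycle (1) at 1.0914 (>1, arbitrage).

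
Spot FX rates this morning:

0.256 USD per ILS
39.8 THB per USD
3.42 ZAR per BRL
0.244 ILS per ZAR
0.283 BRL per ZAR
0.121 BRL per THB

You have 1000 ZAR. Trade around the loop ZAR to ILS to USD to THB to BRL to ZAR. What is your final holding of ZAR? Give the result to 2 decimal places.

1000 ZAR × 0.244 = 244 ILS
244 ILS × 0.256 = 62.464 USD
62.464 USD × 39.8 = 2486.0672 THB
2486.0672 THB × 0.121 = 300.8141312 BRL
300.8141312 BRL × 3.42 = 1028.784328704 ZAR

1028.78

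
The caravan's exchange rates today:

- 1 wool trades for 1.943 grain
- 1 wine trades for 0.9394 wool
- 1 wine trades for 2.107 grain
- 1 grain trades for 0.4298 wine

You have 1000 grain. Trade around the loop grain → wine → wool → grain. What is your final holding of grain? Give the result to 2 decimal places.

1000 grain × 0.4298 = 429.8 wine
429.8 wine × 0.9394 = 403.75412 wool
403.75412 wool × 1.943 = 784.49425516 grain

784.49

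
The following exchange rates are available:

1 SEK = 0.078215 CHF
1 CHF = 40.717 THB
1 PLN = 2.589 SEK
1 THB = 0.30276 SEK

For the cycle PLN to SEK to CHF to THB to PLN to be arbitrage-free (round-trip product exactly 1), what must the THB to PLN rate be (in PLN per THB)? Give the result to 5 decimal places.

0.12128

Known legs of the cycle: 2.589 × 0.078215 × 40.717 = 8.245136921295
For no arbitrage the full-cycle product must be 1, so the missing rate is 1 / 8.245136921295 ≈ 0.1212836.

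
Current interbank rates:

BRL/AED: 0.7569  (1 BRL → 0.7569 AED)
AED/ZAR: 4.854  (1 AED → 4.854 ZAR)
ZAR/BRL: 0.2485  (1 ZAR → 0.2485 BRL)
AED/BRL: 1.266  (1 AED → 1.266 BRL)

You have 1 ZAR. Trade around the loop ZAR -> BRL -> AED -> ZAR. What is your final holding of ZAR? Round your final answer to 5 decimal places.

1 ZAR × 0.2485 = 0.2485 BRL
0.2485 BRL × 0.7569 = 0.18808965 AED
0.18808965 AED × 4.854 = 0.9129871611 ZAR

0.91299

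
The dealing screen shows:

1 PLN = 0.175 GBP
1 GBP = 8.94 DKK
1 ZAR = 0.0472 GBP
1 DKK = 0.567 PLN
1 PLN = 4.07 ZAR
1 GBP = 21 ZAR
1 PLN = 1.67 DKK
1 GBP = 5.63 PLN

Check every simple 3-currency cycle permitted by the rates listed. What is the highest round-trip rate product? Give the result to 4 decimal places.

1.0815

PLN→ZAR→GBP→PLN: 4.07 × 0.0472 × 5.63 = 1.08155
PLN→GBP→DKK→PLN: 0.175 × 8.94 × 0.567 = 0.88707
Maximum is PLN→ZAR→GBP→PLN at 1.0815; arbitrage exists.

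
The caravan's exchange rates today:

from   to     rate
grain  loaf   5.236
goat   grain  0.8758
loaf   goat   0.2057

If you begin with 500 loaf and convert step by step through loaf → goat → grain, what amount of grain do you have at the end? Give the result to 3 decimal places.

90.076

500 loaf × 0.2057 = 102.85 goat
102.85 goat × 0.8758 = 90.07603 grain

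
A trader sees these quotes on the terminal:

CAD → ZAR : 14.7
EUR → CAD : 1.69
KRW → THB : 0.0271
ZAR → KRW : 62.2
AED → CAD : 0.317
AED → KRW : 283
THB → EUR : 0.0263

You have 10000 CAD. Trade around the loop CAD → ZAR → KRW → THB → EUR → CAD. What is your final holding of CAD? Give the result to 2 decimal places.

10000 CAD × 14.7 = 147000 ZAR
147000 ZAR × 62.2 = 9143400 KRW
9143400 KRW × 0.0271 = 247786.14 THB
247786.14 THB × 0.0263 = 6516.775482 EUR
6516.775482 EUR × 1.69 = 11013.35056458 CAD

11013.35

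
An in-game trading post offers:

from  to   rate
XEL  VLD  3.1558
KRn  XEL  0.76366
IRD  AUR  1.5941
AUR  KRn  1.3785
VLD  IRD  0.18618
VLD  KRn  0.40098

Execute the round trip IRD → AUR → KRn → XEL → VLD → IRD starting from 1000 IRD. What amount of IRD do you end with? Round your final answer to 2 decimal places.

1000 IRD × 1.5941 = 1594.1 AUR
1594.1 AUR × 1.3785 = 2197.46685 KRn
2197.46685 KRn × 0.76366 = 1678.117534671 XEL
1678.117534671 XEL × 3.1558 = 5295.8033159147418 VLD
5295.8033159147418 VLD × 0.18618 = 985.972661357006628324 IRD

985.97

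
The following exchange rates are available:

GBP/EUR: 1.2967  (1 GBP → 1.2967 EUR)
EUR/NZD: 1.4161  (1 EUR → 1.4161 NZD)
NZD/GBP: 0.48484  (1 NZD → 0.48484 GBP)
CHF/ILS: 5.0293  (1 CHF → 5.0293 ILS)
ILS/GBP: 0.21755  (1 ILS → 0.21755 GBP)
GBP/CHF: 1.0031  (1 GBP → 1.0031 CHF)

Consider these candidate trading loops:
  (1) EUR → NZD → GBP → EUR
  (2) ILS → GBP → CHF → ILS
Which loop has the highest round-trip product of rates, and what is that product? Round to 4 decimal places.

1.0975

(1) 1.4161 × 0.48484 × 1.2967 = 0.89029
(2) 0.21755 × 1.0031 × 5.0293 = 1.09752
Highest is cycle (2) at 1.0975 (>1, arbitrage).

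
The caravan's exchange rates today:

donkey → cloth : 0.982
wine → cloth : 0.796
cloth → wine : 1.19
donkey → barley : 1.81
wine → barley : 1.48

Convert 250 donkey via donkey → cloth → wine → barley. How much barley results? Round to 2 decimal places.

432.37

250 donkey × 0.982 = 245.5 cloth
245.5 cloth × 1.19 = 292.145 wine
292.145 wine × 1.48 = 432.3746 barley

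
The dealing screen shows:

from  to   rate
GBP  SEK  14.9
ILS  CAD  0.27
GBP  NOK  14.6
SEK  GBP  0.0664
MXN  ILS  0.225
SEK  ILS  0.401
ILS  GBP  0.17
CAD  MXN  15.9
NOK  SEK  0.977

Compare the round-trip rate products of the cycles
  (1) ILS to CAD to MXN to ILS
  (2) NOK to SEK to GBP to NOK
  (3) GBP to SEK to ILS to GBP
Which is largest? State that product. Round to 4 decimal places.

(1) 0.27 × 15.9 × 0.225 = 0.96593
(2) 0.977 × 0.0664 × 14.6 = 0.94714
(3) 14.9 × 0.401 × 0.17 = 1.01573
Highest is cycle (3) at 1.0157 (>1, arbitrage).

1.0157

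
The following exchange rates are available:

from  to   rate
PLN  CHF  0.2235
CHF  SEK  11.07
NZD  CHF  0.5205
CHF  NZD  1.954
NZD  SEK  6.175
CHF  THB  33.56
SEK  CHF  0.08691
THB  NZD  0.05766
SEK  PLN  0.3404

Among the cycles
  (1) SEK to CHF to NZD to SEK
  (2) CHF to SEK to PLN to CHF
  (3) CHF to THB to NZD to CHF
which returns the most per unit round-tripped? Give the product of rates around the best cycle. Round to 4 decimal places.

(1) 0.08691 × 1.954 × 6.175 = 1.04865
(2) 11.07 × 0.3404 × 0.2235 = 0.84220
(3) 33.56 × 0.05766 × 0.5205 = 1.00720
Highest is cycle (1) at 1.0487 (>1, arbitrage).

1.0487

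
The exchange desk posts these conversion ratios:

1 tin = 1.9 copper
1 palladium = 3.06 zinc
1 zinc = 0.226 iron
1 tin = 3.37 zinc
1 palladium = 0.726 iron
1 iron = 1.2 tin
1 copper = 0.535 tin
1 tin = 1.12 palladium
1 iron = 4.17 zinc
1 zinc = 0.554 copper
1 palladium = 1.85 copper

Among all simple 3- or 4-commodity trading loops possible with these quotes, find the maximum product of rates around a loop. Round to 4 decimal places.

1.1085

copper→tin→palladium→copper: 0.535 × 1.12 × 1.85 = 1.10852
copper→tin→palladium→zinc→copper: 0.535 × 1.12 × 3.06 × 0.554 = 1.01579
copper→tin→zinc→copper: 0.535 × 3.37 × 0.554 = 0.99883
palladium→iron→tin→palladium: 0.726 × 1.2 × 1.12 = 0.97574
palladium→zinc→iron→tin→palladium: 3.06 × 0.226 × 1.2 × 1.12 = 0.92946
iron→tin→zinc→iron: 1.2 × 3.37 × 0.226 = 0.91394
Maximum is copper→tin→palladium→copper at 1.1085; arbitrage exists.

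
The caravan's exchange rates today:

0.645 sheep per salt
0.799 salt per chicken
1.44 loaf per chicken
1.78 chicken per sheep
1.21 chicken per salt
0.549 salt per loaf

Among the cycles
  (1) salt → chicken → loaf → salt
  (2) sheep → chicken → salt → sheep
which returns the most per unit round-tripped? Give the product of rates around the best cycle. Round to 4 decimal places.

(1) 1.21 × 1.44 × 0.549 = 0.95658
(2) 1.78 × 0.799 × 0.645 = 0.91733
Highest is cycle (1) at 0.9566 (≤1, no arbitrage).

0.9566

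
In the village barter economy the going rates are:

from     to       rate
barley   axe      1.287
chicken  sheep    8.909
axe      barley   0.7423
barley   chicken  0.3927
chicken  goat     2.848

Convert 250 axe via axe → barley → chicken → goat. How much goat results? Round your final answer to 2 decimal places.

207.55

250 axe × 0.7423 = 185.575 barley
185.575 barley × 0.3927 = 72.8753025 chicken
72.8753025 chicken × 2.848 = 207.54886152 goat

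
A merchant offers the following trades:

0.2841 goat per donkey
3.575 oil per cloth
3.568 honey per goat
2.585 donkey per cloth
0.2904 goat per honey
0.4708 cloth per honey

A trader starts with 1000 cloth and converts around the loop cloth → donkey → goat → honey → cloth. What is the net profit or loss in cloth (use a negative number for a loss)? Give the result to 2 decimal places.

1000 cloth × 2.585 = 2585 donkey
2585 donkey × 0.2841 = 734.3985 goat
734.3985 goat × 3.568 = 2620.333848 honey
2620.333848 honey × 0.4708 = 1233.6531756384 cloth
Net change: 1233.6531756384 − 1000 = 233.6531756384 cloth

233.65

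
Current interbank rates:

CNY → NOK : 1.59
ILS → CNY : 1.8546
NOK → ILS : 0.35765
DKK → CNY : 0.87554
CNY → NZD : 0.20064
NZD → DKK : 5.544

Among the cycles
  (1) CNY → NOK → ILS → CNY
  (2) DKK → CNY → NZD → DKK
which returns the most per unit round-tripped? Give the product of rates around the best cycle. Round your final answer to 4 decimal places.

1.0546

(1) 1.59 × 0.35765 × 1.8546 = 1.05464
(2) 0.87554 × 0.20064 × 5.544 = 0.97391
Highest is cycle (1) at 1.0546 (>1, arbitrage).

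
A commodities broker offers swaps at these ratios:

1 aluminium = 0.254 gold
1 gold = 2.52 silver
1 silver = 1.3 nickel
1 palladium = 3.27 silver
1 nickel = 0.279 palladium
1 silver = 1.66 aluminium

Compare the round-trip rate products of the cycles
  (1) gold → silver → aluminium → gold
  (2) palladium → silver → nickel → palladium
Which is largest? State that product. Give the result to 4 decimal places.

(1) 2.52 × 1.66 × 0.254 = 1.06253
(2) 3.27 × 1.3 × 0.279 = 1.18603
Highest is cycle (2) at 1.1860 (>1, arbitrage).

1.1860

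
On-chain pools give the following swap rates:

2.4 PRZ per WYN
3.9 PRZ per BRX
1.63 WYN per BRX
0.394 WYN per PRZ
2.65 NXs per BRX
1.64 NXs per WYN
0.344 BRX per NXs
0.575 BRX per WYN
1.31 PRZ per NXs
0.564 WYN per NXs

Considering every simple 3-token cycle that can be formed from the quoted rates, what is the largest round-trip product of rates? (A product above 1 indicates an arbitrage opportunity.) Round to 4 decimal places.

0.9196

BRX→WYN→NXs→BRX: 1.63 × 1.64 × 0.344 = 0.91958
PRZ→WYN→BRX→PRZ: 0.394 × 0.575 × 3.9 = 0.88355
BRX→NXs→WYN→BRX: 2.65 × 0.564 × 0.575 = 0.85940
PRZ→WYN→NXs→PRZ: 0.394 × 1.64 × 1.31 = 0.84647
Maximum is BRX→WYN→NXs→BRX at 0.9196; no arbitrage — every cycle loses value.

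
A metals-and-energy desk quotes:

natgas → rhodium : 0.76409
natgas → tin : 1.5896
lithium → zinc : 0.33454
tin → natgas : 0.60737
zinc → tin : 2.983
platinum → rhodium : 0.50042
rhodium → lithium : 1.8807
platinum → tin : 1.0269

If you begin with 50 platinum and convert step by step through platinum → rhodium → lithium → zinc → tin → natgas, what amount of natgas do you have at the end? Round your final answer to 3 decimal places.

50 platinum × 0.50042 = 25.021 rhodium
25.021 rhodium × 1.8807 = 47.0569947 lithium
47.0569947 lithium × 0.33454 = 15.742447006938 zinc
15.742447006938 zinc × 2.983 = 46.959719421696054 tin
46.959719421696054 tin × 0.60737 = 28.52192478515553231798 natgas

28.522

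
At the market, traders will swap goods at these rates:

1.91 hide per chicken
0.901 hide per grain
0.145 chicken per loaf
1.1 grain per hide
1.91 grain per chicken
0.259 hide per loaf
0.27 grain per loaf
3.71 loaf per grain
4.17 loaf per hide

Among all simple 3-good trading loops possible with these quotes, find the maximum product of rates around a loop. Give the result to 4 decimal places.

1.1549

chicken→hide→loaf→chicken: 1.91 × 4.17 × 0.145 = 1.15488
loaf→hide→grain→loaf: 0.259 × 1.1 × 3.71 = 1.05698
chicken→grain→loaf→chicken: 1.91 × 3.71 × 0.145 = 1.02748
loaf→grain→hide→loaf: 0.27 × 0.901 × 4.17 = 1.01444
Maximum is chicken→hide→loaf→chicken at 1.1549; arbitrage exists.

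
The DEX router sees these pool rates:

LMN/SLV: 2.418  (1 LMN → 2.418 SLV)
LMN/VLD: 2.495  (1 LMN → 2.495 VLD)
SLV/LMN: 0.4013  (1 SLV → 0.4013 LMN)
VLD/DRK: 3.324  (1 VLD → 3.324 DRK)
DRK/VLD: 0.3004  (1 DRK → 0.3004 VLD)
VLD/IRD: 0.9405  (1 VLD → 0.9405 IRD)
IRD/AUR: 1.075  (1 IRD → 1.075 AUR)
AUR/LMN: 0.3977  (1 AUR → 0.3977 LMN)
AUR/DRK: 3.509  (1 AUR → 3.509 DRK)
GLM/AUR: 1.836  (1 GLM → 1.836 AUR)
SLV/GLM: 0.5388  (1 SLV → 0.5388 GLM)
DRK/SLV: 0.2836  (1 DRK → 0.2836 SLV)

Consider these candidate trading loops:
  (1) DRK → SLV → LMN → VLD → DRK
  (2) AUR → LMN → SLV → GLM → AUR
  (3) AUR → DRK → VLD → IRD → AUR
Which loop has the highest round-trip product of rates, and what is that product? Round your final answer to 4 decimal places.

(1) 0.2836 × 0.4013 × 2.495 × 3.324 = 0.94386
(2) 0.3977 × 2.418 × 0.5388 × 1.836 = 0.95129
(3) 3.509 × 0.3004 × 0.9405 × 1.075 = 1.06574
Highest is cycle (3) at 1.0657 (>1, arbitrage).

1.0657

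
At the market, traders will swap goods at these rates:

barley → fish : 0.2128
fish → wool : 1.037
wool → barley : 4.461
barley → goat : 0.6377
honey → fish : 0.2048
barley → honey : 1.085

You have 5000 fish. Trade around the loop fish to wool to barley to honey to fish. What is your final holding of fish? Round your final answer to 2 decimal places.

5139.73

5000 fish × 1.037 = 5185 wool
5185 wool × 4.461 = 23130.285 barley
23130.285 barley × 1.085 = 25096.359225 honey
25096.359225 honey × 0.2048 = 5139.73436928 fish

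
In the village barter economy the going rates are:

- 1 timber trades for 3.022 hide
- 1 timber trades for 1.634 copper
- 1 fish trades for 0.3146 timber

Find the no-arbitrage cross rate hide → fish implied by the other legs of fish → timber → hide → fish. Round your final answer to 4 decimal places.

Known legs of the cycle: 0.3146 × 3.022 = 0.9507212
For no arbitrage the full-cycle product must be 1, so the missing rate is 1 / 0.9507212 ≈ 1.051833.

1.0518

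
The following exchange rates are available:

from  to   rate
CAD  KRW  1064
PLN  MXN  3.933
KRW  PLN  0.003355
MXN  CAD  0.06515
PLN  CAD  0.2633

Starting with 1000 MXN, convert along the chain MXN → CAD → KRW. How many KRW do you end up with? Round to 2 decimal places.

1000 MXN × 0.06515 = 65.15 CAD
65.15 CAD × 1064 = 69319.6 KRW

69319.60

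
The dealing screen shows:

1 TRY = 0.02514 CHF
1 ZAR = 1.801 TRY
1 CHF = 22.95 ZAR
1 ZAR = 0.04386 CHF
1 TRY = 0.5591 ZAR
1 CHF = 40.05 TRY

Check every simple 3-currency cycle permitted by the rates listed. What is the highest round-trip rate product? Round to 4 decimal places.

TRY→CHF→ZAR→TRY: 0.02514 × 22.95 × 1.801 = 1.03911
TRY→ZAR→CHF→TRY: 0.5591 × 0.04386 × 40.05 = 0.98211
Maximum is TRY→CHF→ZAR→TRY at 1.0391; arbitrage exists.

1.0391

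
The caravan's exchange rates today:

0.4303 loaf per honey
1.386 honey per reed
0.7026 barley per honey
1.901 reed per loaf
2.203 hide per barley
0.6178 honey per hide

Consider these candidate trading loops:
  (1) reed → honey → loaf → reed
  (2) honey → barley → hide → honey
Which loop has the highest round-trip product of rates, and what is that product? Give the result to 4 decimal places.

1.1337

(1) 1.386 × 0.4303 × 1.901 = 1.13375
(2) 0.7026 × 2.203 × 0.6178 = 0.95625
Highest is cycle (1) at 1.1337 (>1, arbitrage).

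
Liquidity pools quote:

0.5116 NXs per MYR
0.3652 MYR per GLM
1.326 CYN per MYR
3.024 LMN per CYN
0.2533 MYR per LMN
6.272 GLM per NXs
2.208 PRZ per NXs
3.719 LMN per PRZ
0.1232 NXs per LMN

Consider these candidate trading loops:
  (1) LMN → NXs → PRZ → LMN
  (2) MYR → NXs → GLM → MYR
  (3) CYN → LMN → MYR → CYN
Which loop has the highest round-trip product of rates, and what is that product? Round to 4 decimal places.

1.1718

(1) 0.1232 × 2.208 × 3.719 = 1.01166
(2) 0.5116 × 6.272 × 0.3652 = 1.17184
(3) 3.024 × 0.2533 × 1.326 = 1.01569
Highest is cycle (2) at 1.1718 (>1, arbitrage).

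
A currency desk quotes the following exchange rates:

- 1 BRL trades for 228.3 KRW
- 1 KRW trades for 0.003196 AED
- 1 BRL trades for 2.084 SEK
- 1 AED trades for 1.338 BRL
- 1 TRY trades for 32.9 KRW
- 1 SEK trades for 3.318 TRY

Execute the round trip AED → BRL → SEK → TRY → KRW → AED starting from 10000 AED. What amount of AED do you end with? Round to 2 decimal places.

9728.21

10000 AED × 1.338 = 13380 BRL
13380 BRL × 2.084 = 27883.92 SEK
27883.92 SEK × 3.318 = 92518.84656 TRY
92518.84656 TRY × 32.9 = 3043870.051824 KRW
3043870.051824 KRW × 0.003196 = 9728.208685629504 AED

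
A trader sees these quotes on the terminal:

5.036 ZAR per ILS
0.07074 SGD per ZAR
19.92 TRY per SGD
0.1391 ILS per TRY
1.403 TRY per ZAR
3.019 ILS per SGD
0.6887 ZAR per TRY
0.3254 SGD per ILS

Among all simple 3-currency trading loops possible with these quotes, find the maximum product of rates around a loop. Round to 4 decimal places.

ZAR→SGD→ILS→ZAR: 0.07074 × 3.019 × 5.036 = 1.07551
ZAR→TRY→ILS→ZAR: 1.403 × 0.1391 × 5.036 = 0.98281
ZAR→SGD→TRY→ZAR: 0.07074 × 19.92 × 0.6887 = 0.97048
TRY→ILS→SGD→TRY: 0.1391 × 0.3254 × 19.92 = 0.90164
Maximum is ZAR→SGD→ILS→ZAR at 1.0755; arbitrage exists.

1.0755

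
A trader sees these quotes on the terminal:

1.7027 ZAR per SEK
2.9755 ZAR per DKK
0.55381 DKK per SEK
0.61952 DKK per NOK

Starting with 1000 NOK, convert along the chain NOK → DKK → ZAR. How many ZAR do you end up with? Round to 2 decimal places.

1000 NOK × 0.61952 = 619.52 DKK
619.52 DKK × 2.9755 = 1843.38176 ZAR

1843.38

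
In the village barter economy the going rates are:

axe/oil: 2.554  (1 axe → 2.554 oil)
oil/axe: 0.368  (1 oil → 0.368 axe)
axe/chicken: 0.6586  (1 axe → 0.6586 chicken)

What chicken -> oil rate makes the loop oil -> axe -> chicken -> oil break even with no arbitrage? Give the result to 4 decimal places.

4.1260

Known legs of the cycle: 0.368 × 0.6586 = 0.2423648
For no arbitrage the full-cycle product must be 1, so the missing rate is 1 / 0.2423648 ≈ 4.126012.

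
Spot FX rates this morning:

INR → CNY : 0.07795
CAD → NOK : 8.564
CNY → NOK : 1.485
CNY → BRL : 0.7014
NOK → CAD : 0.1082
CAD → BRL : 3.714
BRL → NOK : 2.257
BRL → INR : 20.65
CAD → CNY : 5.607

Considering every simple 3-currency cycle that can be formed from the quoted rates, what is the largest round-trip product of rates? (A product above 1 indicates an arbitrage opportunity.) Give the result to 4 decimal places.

1.1290

BRL→INR→CNY→BRL: 20.65 × 0.07795 × 0.7014 = 1.12902
BRL→NOK→CAD→BRL: 2.257 × 0.1082 × 3.714 = 0.90699
NOK→CAD→CNY→NOK: 0.1082 × 5.607 × 1.485 = 0.90092
Maximum is BRL→INR→CNY→BRL at 1.1290; arbitrage exists.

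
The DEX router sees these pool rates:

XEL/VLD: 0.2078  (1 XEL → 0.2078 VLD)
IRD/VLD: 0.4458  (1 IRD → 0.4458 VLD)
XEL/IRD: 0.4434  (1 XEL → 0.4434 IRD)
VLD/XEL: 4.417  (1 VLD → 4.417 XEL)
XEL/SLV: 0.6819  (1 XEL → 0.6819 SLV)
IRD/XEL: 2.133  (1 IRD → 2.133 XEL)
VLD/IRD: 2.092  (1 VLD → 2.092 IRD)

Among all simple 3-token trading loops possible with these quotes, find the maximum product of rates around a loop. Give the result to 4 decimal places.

XEL→VLD→IRD→XEL: 0.2078 × 2.092 × 2.133 = 0.92725
XEL→IRD→VLD→XEL: 0.4434 × 0.4458 × 4.417 = 0.87310
Maximum is XEL→VLD→IRD→XEL at 0.9273; no arbitrage — every cycle loses value.

0.9273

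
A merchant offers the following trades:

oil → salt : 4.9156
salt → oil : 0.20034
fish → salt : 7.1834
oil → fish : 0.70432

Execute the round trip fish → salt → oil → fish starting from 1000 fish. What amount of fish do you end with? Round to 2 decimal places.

1000 fish × 7.1834 = 7183.4 salt
7183.4 salt × 0.20034 = 1439.122356 oil
1439.122356 oil × 0.70432 = 1013.60265777792 fish

1013.60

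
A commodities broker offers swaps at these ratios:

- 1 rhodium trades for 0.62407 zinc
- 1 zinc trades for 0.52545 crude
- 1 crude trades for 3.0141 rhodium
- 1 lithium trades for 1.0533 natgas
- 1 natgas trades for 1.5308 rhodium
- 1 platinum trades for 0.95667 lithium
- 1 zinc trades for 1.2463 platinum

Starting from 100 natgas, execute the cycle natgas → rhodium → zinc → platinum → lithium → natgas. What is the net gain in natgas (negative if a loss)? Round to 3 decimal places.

19.974

100 natgas × 1.5308 = 153.08 rhodium
153.08 rhodium × 0.62407 = 95.5326356 zinc
95.5326356 zinc × 1.2463 = 119.06232374828 platinum
119.06232374828 platinum × 0.95667 = 113.9033532602670276 lithium
113.9033532602670276 lithium × 1.0533 = 119.97440198903926017108 natgas
Net change: 119.97440198903926017108 − 100 = 19.97440198903926017108 natgas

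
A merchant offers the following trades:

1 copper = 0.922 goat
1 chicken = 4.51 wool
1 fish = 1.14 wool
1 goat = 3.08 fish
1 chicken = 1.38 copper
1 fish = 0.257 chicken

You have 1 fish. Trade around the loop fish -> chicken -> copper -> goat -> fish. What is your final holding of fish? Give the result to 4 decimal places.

1 fish × 0.257 = 0.257 chicken
0.257 chicken × 1.38 = 0.35466 copper
0.35466 copper × 0.922 = 0.32699652 goat
0.32699652 goat × 3.08 = 1.0071492816 fish

1.0071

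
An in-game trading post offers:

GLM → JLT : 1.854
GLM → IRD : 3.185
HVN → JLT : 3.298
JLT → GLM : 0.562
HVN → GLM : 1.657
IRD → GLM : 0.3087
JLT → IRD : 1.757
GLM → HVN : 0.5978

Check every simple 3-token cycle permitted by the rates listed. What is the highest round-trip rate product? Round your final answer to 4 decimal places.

1.1080

HVN→JLT→GLM→HVN: 3.298 × 0.562 × 0.5978 = 1.10801
JLT→IRD→GLM→JLT: 1.757 × 0.3087 × 1.854 = 1.00558
Maximum is HVN→JLT→GLM→HVN at 1.1080; arbitrage exists.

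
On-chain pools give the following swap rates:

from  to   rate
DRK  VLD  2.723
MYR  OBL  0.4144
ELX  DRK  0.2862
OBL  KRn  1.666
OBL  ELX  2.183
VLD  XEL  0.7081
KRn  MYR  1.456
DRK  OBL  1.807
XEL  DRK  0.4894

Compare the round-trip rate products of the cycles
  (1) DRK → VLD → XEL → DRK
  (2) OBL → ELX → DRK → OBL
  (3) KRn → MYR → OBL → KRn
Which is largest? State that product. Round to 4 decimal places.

1.1290

(1) 2.723 × 0.7081 × 0.4894 = 0.94364
(2) 2.183 × 0.2862 × 1.807 = 1.12897
(3) 1.456 × 0.4144 × 1.666 = 1.00521
Highest is cycle (2) at 1.1290 (>1, arbitrage).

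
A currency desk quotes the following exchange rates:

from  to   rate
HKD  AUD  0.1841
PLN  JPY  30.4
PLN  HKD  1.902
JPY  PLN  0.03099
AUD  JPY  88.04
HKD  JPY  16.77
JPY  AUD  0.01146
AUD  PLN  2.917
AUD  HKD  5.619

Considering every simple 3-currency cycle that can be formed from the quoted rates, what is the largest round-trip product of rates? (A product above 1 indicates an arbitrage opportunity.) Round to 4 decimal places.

1.0799

JPY→AUD→HKD→JPY: 0.01146 × 5.619 × 16.77 = 1.07988
HKD→AUD→PLN→HKD: 0.1841 × 2.917 × 1.902 = 1.02141
JPY→AUD→PLN→JPY: 0.01146 × 2.917 × 30.4 = 1.01624
JPY→PLN→HKD→JPY: 0.03099 × 1.902 × 16.77 = 0.98847
Maximum is JPY→AUD→HKD→JPY at 1.0799; arbitrage exists.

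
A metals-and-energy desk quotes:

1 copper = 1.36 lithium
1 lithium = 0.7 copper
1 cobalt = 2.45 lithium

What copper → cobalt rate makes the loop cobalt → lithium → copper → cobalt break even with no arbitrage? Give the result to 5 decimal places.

0.58309

Known legs of the cycle: 2.45 × 0.7 = 1.715
For no arbitrage the full-cycle product must be 1, so the missing rate is 1 / 1.715 ≈ 0.5830904.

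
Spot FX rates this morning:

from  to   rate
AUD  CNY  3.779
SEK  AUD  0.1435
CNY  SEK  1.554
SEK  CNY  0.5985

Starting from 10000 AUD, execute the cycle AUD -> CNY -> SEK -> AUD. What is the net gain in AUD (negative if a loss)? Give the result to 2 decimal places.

-1572.87

10000 AUD × 3.779 = 37790 CNY
37790 CNY × 1.554 = 58725.66 SEK
58725.66 SEK × 0.1435 = 8427.13221 AUD
Net change: 8427.13221 − 10000 = -1572.86779 AUD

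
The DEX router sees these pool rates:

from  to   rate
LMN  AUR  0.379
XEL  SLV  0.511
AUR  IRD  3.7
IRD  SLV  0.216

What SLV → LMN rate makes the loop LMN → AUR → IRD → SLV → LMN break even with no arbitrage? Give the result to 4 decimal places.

Known legs of the cycle: 0.379 × 3.7 × 0.216 = 0.3028968
For no arbitrage the full-cycle product must be 1, so the missing rate is 1 / 0.3028968 ≈ 3.301454.

3.3015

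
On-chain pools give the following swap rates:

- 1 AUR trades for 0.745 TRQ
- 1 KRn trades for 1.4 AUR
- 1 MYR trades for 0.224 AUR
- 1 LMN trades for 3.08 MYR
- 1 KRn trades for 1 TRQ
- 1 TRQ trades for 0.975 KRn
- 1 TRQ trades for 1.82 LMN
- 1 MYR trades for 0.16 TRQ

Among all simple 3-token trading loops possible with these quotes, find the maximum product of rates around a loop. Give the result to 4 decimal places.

KRn→AUR→TRQ→KRn: 1.4 × 0.745 × 0.975 = 1.01693
LMN→MYR→TRQ→LMN: 3.08 × 0.16 × 1.82 = 0.89690
Maximum is KRn→AUR→TRQ→KRn at 1.0169; arbitrage exists.

1.0169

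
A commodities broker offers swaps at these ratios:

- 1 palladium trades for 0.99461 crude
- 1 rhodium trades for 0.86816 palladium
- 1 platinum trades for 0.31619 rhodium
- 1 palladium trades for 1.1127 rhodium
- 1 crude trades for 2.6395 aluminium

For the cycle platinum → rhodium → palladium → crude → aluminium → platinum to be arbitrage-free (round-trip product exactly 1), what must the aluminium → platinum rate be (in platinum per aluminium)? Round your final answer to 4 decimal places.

Known legs of the cycle: 0.31619 × 0.86816 × 0.99461 × 2.6395 = 0.720646680336172688
For no arbitrage the full-cycle product must be 1, so the missing rate is 1 / 0.720646680336172688 ≈ 1.387643.

1.3876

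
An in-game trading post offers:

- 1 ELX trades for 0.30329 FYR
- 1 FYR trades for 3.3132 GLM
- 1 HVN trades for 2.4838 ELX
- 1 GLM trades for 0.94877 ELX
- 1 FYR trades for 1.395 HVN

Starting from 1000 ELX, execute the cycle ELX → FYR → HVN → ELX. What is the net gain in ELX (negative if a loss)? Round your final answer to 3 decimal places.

1000 ELX × 0.30329 = 303.29 FYR
303.29 FYR × 1.395 = 423.08955 HVN
423.08955 HVN × 2.4838 = 1050.86982429 ELX
Net change: 1050.86982429 − 1000 = 50.86982429 ELX

50.870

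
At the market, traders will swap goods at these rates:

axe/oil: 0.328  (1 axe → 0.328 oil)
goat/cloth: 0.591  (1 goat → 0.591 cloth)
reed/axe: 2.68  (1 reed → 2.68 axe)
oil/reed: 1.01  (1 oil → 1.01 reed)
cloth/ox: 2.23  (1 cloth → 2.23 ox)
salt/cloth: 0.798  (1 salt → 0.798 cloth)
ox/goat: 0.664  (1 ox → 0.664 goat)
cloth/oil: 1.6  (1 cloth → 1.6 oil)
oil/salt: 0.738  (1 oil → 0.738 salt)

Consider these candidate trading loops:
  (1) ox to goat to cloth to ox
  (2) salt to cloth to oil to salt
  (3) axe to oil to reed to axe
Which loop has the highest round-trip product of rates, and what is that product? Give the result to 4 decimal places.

(1) 0.664 × 0.591 × 2.23 = 0.87511
(2) 0.798 × 1.6 × 0.738 = 0.94228
(3) 0.328 × 1.01 × 2.68 = 0.88783
Highest is cycle (2) at 0.9423 (≤1, no arbitrage).

0.9423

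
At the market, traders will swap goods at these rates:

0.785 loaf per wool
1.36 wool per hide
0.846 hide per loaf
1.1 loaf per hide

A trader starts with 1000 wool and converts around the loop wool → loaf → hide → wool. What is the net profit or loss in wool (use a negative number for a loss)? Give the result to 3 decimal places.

1000 wool × 0.785 = 785 loaf
785 loaf × 0.846 = 664.11 hide
664.11 hide × 1.36 = 903.1896 wool
Net change: 903.1896 − 1000 = -96.8104 wool

-96.810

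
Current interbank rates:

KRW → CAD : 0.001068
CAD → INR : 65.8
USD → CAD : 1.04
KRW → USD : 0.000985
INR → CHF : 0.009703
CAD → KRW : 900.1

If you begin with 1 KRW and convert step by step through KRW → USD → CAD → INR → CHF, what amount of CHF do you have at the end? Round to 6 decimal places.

1 KRW × 0.000985 = 0.000985 USD
0.000985 USD × 1.04 = 0.0010244 CAD
0.0010244 CAD × 65.8 = 0.06740552 INR
0.06740552 INR × 0.009703 = 0.00065403576056 CHF

0.000654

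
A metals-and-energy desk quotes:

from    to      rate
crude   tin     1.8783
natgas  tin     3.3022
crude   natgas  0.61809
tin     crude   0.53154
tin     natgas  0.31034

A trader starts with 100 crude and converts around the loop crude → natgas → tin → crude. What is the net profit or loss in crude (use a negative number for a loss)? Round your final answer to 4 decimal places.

8.4903

100 crude × 0.61809 = 61.809 natgas
61.809 natgas × 3.3022 = 204.1056798 tin
204.1056798 tin × 0.53154 = 108.490333040892 crude
Net change: 108.490333040892 − 100 = 8.490333040892 crude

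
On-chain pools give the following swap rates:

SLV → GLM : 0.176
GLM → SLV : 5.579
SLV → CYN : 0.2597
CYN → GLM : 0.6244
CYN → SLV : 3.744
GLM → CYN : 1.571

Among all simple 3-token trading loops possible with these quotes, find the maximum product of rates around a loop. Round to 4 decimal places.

1.0352

CYN→SLV→GLM→CYN: 3.744 × 0.176 × 1.571 = 1.03520
CYN→GLM→SLV→CYN: 0.6244 × 5.579 × 0.2597 = 0.90467
Maximum is CYN→SLV→GLM→CYN at 1.0352; arbitrage exists.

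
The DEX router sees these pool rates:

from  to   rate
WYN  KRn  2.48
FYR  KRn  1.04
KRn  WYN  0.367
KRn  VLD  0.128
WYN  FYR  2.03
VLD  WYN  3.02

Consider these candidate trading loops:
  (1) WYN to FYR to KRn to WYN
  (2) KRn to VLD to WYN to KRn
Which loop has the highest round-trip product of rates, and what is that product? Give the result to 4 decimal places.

0.9587

(1) 2.03 × 1.04 × 0.367 = 0.77481
(2) 0.128 × 3.02 × 2.48 = 0.95867
Highest is cycle (2) at 0.9587 (≤1, no arbitrage).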